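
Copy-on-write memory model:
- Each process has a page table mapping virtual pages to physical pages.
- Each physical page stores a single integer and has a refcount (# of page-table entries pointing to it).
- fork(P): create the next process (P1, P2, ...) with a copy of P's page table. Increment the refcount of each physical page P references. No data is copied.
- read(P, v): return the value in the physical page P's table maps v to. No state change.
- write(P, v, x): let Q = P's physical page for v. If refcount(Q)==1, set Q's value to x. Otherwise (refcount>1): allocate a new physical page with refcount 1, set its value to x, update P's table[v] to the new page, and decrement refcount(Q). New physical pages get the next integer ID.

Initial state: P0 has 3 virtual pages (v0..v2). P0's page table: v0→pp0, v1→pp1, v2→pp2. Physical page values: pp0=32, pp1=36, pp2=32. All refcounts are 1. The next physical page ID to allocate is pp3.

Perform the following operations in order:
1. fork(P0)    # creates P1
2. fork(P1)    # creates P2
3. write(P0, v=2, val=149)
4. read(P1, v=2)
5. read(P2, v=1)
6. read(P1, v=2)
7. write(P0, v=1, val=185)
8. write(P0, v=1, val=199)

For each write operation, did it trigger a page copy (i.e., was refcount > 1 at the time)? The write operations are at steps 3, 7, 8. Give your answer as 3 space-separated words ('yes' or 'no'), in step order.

Op 1: fork(P0) -> P1. 3 ppages; refcounts: pp0:2 pp1:2 pp2:2
Op 2: fork(P1) -> P2. 3 ppages; refcounts: pp0:3 pp1:3 pp2:3
Op 3: write(P0, v2, 149). refcount(pp2)=3>1 -> COPY to pp3. 4 ppages; refcounts: pp0:3 pp1:3 pp2:2 pp3:1
Op 4: read(P1, v2) -> 32. No state change.
Op 5: read(P2, v1) -> 36. No state change.
Op 6: read(P1, v2) -> 32. No state change.
Op 7: write(P0, v1, 185). refcount(pp1)=3>1 -> COPY to pp4. 5 ppages; refcounts: pp0:3 pp1:2 pp2:2 pp3:1 pp4:1
Op 8: write(P0, v1, 199). refcount(pp4)=1 -> write in place. 5 ppages; refcounts: pp0:3 pp1:2 pp2:2 pp3:1 pp4:1

yes yes no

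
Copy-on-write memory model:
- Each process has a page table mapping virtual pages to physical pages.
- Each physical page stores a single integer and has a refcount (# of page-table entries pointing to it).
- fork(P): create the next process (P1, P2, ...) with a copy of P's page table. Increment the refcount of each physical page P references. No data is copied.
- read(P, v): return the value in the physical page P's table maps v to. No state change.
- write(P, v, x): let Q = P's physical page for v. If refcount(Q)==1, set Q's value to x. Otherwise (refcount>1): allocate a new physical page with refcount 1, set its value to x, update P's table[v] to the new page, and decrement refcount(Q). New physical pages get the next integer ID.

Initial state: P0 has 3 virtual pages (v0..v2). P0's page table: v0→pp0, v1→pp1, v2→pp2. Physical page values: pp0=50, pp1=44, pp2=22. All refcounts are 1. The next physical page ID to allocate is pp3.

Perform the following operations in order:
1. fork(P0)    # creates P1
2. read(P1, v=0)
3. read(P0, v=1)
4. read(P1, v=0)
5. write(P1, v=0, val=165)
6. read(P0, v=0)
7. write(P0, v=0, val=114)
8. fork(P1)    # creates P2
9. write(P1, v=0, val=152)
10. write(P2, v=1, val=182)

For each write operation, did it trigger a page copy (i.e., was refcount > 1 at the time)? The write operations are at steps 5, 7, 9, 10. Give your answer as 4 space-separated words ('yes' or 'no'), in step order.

Op 1: fork(P0) -> P1. 3 ppages; refcounts: pp0:2 pp1:2 pp2:2
Op 2: read(P1, v0) -> 50. No state change.
Op 3: read(P0, v1) -> 44. No state change.
Op 4: read(P1, v0) -> 50. No state change.
Op 5: write(P1, v0, 165). refcount(pp0)=2>1 -> COPY to pp3. 4 ppages; refcounts: pp0:1 pp1:2 pp2:2 pp3:1
Op 6: read(P0, v0) -> 50. No state change.
Op 7: write(P0, v0, 114). refcount(pp0)=1 -> write in place. 4 ppages; refcounts: pp0:1 pp1:2 pp2:2 pp3:1
Op 8: fork(P1) -> P2. 4 ppages; refcounts: pp0:1 pp1:3 pp2:3 pp3:2
Op 9: write(P1, v0, 152). refcount(pp3)=2>1 -> COPY to pp4. 5 ppages; refcounts: pp0:1 pp1:3 pp2:3 pp3:1 pp4:1
Op 10: write(P2, v1, 182). refcount(pp1)=3>1 -> COPY to pp5. 6 ppages; refcounts: pp0:1 pp1:2 pp2:3 pp3:1 pp4:1 pp5:1

yes no yes yes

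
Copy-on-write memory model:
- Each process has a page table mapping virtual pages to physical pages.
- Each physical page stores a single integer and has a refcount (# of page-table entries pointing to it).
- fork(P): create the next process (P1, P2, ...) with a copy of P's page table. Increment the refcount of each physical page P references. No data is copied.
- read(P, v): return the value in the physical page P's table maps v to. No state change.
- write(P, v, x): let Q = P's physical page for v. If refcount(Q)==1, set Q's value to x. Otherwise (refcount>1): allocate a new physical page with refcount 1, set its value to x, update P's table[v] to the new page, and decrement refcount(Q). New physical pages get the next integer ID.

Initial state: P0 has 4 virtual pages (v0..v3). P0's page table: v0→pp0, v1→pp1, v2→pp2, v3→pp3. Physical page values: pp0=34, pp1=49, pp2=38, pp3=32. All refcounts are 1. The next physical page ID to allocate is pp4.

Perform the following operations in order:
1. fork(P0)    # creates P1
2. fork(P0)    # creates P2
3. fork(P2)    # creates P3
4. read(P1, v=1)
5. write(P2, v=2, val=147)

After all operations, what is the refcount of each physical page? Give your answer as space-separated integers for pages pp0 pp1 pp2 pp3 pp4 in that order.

Op 1: fork(P0) -> P1. 4 ppages; refcounts: pp0:2 pp1:2 pp2:2 pp3:2
Op 2: fork(P0) -> P2. 4 ppages; refcounts: pp0:3 pp1:3 pp2:3 pp3:3
Op 3: fork(P2) -> P3. 4 ppages; refcounts: pp0:4 pp1:4 pp2:4 pp3:4
Op 4: read(P1, v1) -> 49. No state change.
Op 5: write(P2, v2, 147). refcount(pp2)=4>1 -> COPY to pp4. 5 ppages; refcounts: pp0:4 pp1:4 pp2:3 pp3:4 pp4:1

Answer: 4 4 3 4 1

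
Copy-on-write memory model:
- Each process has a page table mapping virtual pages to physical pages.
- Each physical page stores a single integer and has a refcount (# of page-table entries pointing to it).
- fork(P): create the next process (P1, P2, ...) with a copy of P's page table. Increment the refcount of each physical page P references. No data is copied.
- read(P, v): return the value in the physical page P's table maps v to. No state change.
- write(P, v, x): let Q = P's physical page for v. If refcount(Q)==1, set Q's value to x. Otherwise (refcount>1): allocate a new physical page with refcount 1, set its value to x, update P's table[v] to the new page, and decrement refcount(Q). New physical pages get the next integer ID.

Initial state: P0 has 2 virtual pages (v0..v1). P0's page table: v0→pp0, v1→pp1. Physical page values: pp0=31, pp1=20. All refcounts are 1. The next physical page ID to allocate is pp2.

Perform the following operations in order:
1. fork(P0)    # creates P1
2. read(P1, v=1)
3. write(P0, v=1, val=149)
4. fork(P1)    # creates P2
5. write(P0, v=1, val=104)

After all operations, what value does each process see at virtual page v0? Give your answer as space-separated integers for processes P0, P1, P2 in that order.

Answer: 31 31 31

Derivation:
Op 1: fork(P0) -> P1. 2 ppages; refcounts: pp0:2 pp1:2
Op 2: read(P1, v1) -> 20. No state change.
Op 3: write(P0, v1, 149). refcount(pp1)=2>1 -> COPY to pp2. 3 ppages; refcounts: pp0:2 pp1:1 pp2:1
Op 4: fork(P1) -> P2. 3 ppages; refcounts: pp0:3 pp1:2 pp2:1
Op 5: write(P0, v1, 104). refcount(pp2)=1 -> write in place. 3 ppages; refcounts: pp0:3 pp1:2 pp2:1
P0: v0 -> pp0 = 31
P1: v0 -> pp0 = 31
P2: v0 -> pp0 = 31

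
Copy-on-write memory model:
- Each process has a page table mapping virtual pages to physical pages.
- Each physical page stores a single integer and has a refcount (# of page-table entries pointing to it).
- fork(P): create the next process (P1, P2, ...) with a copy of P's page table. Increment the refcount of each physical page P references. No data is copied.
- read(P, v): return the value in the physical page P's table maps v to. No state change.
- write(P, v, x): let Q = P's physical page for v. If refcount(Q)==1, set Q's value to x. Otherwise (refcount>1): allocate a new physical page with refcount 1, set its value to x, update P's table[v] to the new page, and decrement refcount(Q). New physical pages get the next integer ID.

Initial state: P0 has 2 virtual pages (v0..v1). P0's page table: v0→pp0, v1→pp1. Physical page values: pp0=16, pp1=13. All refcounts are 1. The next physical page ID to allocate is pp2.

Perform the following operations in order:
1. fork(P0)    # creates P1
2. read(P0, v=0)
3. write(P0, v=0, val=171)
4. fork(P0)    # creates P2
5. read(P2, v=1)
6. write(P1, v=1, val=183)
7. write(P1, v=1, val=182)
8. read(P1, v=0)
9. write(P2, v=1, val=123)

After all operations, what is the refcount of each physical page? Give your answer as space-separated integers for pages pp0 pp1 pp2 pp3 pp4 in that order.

Answer: 1 1 2 1 1

Derivation:
Op 1: fork(P0) -> P1. 2 ppages; refcounts: pp0:2 pp1:2
Op 2: read(P0, v0) -> 16. No state change.
Op 3: write(P0, v0, 171). refcount(pp0)=2>1 -> COPY to pp2. 3 ppages; refcounts: pp0:1 pp1:2 pp2:1
Op 4: fork(P0) -> P2. 3 ppages; refcounts: pp0:1 pp1:3 pp2:2
Op 5: read(P2, v1) -> 13. No state change.
Op 6: write(P1, v1, 183). refcount(pp1)=3>1 -> COPY to pp3. 4 ppages; refcounts: pp0:1 pp1:2 pp2:2 pp3:1
Op 7: write(P1, v1, 182). refcount(pp3)=1 -> write in place. 4 ppages; refcounts: pp0:1 pp1:2 pp2:2 pp3:1
Op 8: read(P1, v0) -> 16. No state change.
Op 9: write(P2, v1, 123). refcount(pp1)=2>1 -> COPY to pp4. 5 ppages; refcounts: pp0:1 pp1:1 pp2:2 pp3:1 pp4:1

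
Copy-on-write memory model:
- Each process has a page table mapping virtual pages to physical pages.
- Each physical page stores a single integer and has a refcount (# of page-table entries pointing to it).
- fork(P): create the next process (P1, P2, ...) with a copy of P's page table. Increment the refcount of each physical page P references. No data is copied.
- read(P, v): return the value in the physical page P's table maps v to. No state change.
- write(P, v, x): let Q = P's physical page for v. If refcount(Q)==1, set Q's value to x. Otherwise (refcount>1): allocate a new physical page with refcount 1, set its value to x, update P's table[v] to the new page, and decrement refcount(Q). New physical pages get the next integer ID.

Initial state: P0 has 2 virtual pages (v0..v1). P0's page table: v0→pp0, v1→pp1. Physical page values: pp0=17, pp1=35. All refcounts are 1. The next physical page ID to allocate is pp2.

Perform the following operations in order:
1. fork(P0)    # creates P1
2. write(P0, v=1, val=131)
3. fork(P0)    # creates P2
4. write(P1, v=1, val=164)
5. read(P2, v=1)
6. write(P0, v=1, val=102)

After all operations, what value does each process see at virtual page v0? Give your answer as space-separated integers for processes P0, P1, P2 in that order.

Answer: 17 17 17

Derivation:
Op 1: fork(P0) -> P1. 2 ppages; refcounts: pp0:2 pp1:2
Op 2: write(P0, v1, 131). refcount(pp1)=2>1 -> COPY to pp2. 3 ppages; refcounts: pp0:2 pp1:1 pp2:1
Op 3: fork(P0) -> P2. 3 ppages; refcounts: pp0:3 pp1:1 pp2:2
Op 4: write(P1, v1, 164). refcount(pp1)=1 -> write in place. 3 ppages; refcounts: pp0:3 pp1:1 pp2:2
Op 5: read(P2, v1) -> 131. No state change.
Op 6: write(P0, v1, 102). refcount(pp2)=2>1 -> COPY to pp3. 4 ppages; refcounts: pp0:3 pp1:1 pp2:1 pp3:1
P0: v0 -> pp0 = 17
P1: v0 -> pp0 = 17
P2: v0 -> pp0 = 17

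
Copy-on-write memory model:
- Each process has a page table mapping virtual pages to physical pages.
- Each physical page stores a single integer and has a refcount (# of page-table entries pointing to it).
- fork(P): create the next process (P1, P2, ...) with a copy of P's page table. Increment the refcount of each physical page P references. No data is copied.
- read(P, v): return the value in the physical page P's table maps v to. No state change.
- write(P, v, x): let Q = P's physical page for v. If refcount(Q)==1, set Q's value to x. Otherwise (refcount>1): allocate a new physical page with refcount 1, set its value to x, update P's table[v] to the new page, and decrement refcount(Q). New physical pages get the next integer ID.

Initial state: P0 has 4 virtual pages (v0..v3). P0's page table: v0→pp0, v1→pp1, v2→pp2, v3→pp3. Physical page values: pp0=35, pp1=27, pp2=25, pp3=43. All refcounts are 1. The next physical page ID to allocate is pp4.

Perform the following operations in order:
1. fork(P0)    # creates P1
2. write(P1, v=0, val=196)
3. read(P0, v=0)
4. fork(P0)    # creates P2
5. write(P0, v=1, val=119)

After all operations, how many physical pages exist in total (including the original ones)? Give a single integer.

Op 1: fork(P0) -> P1. 4 ppages; refcounts: pp0:2 pp1:2 pp2:2 pp3:2
Op 2: write(P1, v0, 196). refcount(pp0)=2>1 -> COPY to pp4. 5 ppages; refcounts: pp0:1 pp1:2 pp2:2 pp3:2 pp4:1
Op 3: read(P0, v0) -> 35. No state change.
Op 4: fork(P0) -> P2. 5 ppages; refcounts: pp0:2 pp1:3 pp2:3 pp3:3 pp4:1
Op 5: write(P0, v1, 119). refcount(pp1)=3>1 -> COPY to pp5. 6 ppages; refcounts: pp0:2 pp1:2 pp2:3 pp3:3 pp4:1 pp5:1

Answer: 6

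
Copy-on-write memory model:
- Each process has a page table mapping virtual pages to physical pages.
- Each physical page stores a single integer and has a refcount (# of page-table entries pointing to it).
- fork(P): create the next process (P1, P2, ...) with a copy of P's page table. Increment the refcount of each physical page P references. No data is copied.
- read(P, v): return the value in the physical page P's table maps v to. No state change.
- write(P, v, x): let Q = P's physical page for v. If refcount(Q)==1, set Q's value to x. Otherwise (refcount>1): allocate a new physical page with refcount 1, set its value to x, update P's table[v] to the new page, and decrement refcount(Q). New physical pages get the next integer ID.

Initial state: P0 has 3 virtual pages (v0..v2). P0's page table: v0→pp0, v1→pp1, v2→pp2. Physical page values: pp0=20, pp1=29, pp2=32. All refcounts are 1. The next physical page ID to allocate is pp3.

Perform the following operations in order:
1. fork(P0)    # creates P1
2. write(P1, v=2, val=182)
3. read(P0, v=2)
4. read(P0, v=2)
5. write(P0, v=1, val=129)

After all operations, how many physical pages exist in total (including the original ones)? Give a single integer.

Op 1: fork(P0) -> P1. 3 ppages; refcounts: pp0:2 pp1:2 pp2:2
Op 2: write(P1, v2, 182). refcount(pp2)=2>1 -> COPY to pp3. 4 ppages; refcounts: pp0:2 pp1:2 pp2:1 pp3:1
Op 3: read(P0, v2) -> 32. No state change.
Op 4: read(P0, v2) -> 32. No state change.
Op 5: write(P0, v1, 129). refcount(pp1)=2>1 -> COPY to pp4. 5 ppages; refcounts: pp0:2 pp1:1 pp2:1 pp3:1 pp4:1

Answer: 5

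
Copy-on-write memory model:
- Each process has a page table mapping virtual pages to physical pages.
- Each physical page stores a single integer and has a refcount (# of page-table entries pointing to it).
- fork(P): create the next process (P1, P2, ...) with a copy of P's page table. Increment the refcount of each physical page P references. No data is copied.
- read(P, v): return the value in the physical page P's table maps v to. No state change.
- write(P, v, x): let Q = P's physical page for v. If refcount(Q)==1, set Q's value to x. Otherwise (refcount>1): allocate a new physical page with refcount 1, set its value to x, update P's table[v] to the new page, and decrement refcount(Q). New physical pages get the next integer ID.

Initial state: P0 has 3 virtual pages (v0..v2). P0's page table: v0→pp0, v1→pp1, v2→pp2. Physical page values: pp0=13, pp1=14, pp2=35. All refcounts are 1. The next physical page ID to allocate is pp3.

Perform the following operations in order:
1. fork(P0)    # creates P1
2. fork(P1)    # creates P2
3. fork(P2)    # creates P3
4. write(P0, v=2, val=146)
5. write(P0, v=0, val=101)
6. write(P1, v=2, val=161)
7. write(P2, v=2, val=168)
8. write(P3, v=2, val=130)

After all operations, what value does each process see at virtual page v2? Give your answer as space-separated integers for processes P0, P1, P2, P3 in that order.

Answer: 146 161 168 130

Derivation:
Op 1: fork(P0) -> P1. 3 ppages; refcounts: pp0:2 pp1:2 pp2:2
Op 2: fork(P1) -> P2. 3 ppages; refcounts: pp0:3 pp1:3 pp2:3
Op 3: fork(P2) -> P3. 3 ppages; refcounts: pp0:4 pp1:4 pp2:4
Op 4: write(P0, v2, 146). refcount(pp2)=4>1 -> COPY to pp3. 4 ppages; refcounts: pp0:4 pp1:4 pp2:3 pp3:1
Op 5: write(P0, v0, 101). refcount(pp0)=4>1 -> COPY to pp4. 5 ppages; refcounts: pp0:3 pp1:4 pp2:3 pp3:1 pp4:1
Op 6: write(P1, v2, 161). refcount(pp2)=3>1 -> COPY to pp5. 6 ppages; refcounts: pp0:3 pp1:4 pp2:2 pp3:1 pp4:1 pp5:1
Op 7: write(P2, v2, 168). refcount(pp2)=2>1 -> COPY to pp6. 7 ppages; refcounts: pp0:3 pp1:4 pp2:1 pp3:1 pp4:1 pp5:1 pp6:1
Op 8: write(P3, v2, 130). refcount(pp2)=1 -> write in place. 7 ppages; refcounts: pp0:3 pp1:4 pp2:1 pp3:1 pp4:1 pp5:1 pp6:1
P0: v2 -> pp3 = 146
P1: v2 -> pp5 = 161
P2: v2 -> pp6 = 168
P3: v2 -> pp2 = 130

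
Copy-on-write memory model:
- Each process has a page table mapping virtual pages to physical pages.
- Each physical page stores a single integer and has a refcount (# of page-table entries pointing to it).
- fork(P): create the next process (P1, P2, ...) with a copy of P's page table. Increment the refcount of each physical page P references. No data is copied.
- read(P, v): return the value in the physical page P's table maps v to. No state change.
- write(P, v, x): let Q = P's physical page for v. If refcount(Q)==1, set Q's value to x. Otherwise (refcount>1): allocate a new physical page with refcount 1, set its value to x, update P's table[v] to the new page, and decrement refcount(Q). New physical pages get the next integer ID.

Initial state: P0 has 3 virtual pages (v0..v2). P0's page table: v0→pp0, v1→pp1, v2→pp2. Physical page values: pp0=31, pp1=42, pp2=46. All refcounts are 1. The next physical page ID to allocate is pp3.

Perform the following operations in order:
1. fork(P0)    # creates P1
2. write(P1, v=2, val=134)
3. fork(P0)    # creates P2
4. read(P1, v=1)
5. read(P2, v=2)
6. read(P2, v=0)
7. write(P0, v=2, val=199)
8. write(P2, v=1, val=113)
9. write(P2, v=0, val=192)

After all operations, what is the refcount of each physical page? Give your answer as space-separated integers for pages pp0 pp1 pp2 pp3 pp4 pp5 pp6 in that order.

Op 1: fork(P0) -> P1. 3 ppages; refcounts: pp0:2 pp1:2 pp2:2
Op 2: write(P1, v2, 134). refcount(pp2)=2>1 -> COPY to pp3. 4 ppages; refcounts: pp0:2 pp1:2 pp2:1 pp3:1
Op 3: fork(P0) -> P2. 4 ppages; refcounts: pp0:3 pp1:3 pp2:2 pp3:1
Op 4: read(P1, v1) -> 42. No state change.
Op 5: read(P2, v2) -> 46. No state change.
Op 6: read(P2, v0) -> 31. No state change.
Op 7: write(P0, v2, 199). refcount(pp2)=2>1 -> COPY to pp4. 5 ppages; refcounts: pp0:3 pp1:3 pp2:1 pp3:1 pp4:1
Op 8: write(P2, v1, 113). refcount(pp1)=3>1 -> COPY to pp5. 6 ppages; refcounts: pp0:3 pp1:2 pp2:1 pp3:1 pp4:1 pp5:1
Op 9: write(P2, v0, 192). refcount(pp0)=3>1 -> COPY to pp6. 7 ppages; refcounts: pp0:2 pp1:2 pp2:1 pp3:1 pp4:1 pp5:1 pp6:1

Answer: 2 2 1 1 1 1 1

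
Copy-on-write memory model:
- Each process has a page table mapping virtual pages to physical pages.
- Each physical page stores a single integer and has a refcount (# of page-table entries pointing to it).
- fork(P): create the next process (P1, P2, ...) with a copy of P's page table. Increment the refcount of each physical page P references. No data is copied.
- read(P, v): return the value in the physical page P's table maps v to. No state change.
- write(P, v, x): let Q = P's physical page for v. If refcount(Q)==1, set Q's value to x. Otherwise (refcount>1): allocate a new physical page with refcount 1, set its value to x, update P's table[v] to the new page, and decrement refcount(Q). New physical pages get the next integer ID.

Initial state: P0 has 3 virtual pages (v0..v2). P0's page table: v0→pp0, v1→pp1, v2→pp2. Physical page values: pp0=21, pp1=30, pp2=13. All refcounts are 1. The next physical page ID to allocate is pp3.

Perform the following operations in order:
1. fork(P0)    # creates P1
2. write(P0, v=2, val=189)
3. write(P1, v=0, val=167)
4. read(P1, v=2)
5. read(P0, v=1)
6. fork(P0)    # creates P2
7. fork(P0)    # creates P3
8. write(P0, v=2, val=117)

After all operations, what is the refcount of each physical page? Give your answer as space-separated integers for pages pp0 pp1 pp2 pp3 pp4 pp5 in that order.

Answer: 3 4 1 2 1 1

Derivation:
Op 1: fork(P0) -> P1. 3 ppages; refcounts: pp0:2 pp1:2 pp2:2
Op 2: write(P0, v2, 189). refcount(pp2)=2>1 -> COPY to pp3. 4 ppages; refcounts: pp0:2 pp1:2 pp2:1 pp3:1
Op 3: write(P1, v0, 167). refcount(pp0)=2>1 -> COPY to pp4. 5 ppages; refcounts: pp0:1 pp1:2 pp2:1 pp3:1 pp4:1
Op 4: read(P1, v2) -> 13. No state change.
Op 5: read(P0, v1) -> 30. No state change.
Op 6: fork(P0) -> P2. 5 ppages; refcounts: pp0:2 pp1:3 pp2:1 pp3:2 pp4:1
Op 7: fork(P0) -> P3. 5 ppages; refcounts: pp0:3 pp1:4 pp2:1 pp3:3 pp4:1
Op 8: write(P0, v2, 117). refcount(pp3)=3>1 -> COPY to pp5. 6 ppages; refcounts: pp0:3 pp1:4 pp2:1 pp3:2 pp4:1 pp5:1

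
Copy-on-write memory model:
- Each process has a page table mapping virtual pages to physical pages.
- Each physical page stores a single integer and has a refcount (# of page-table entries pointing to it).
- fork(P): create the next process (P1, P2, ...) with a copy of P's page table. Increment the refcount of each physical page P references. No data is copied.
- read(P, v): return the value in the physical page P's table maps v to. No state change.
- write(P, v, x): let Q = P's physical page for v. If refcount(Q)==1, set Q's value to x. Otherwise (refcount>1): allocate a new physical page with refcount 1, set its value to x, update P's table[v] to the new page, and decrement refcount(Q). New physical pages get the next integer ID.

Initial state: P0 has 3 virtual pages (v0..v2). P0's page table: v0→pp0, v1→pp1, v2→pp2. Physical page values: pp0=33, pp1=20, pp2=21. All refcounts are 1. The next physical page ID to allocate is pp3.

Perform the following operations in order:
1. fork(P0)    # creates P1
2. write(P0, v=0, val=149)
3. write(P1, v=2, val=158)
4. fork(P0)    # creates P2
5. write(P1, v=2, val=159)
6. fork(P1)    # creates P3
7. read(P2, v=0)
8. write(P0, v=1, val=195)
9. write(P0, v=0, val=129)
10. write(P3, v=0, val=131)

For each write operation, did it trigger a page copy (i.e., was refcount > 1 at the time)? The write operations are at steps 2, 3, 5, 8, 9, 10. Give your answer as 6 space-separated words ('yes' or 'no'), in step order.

Op 1: fork(P0) -> P1. 3 ppages; refcounts: pp0:2 pp1:2 pp2:2
Op 2: write(P0, v0, 149). refcount(pp0)=2>1 -> COPY to pp3. 4 ppages; refcounts: pp0:1 pp1:2 pp2:2 pp3:1
Op 3: write(P1, v2, 158). refcount(pp2)=2>1 -> COPY to pp4. 5 ppages; refcounts: pp0:1 pp1:2 pp2:1 pp3:1 pp4:1
Op 4: fork(P0) -> P2. 5 ppages; refcounts: pp0:1 pp1:3 pp2:2 pp3:2 pp4:1
Op 5: write(P1, v2, 159). refcount(pp4)=1 -> write in place. 5 ppages; refcounts: pp0:1 pp1:3 pp2:2 pp3:2 pp4:1
Op 6: fork(P1) -> P3. 5 ppages; refcounts: pp0:2 pp1:4 pp2:2 pp3:2 pp4:2
Op 7: read(P2, v0) -> 149. No state change.
Op 8: write(P0, v1, 195). refcount(pp1)=4>1 -> COPY to pp5. 6 ppages; refcounts: pp0:2 pp1:3 pp2:2 pp3:2 pp4:2 pp5:1
Op 9: write(P0, v0, 129). refcount(pp3)=2>1 -> COPY to pp6. 7 ppages; refcounts: pp0:2 pp1:3 pp2:2 pp3:1 pp4:2 pp5:1 pp6:1
Op 10: write(P3, v0, 131). refcount(pp0)=2>1 -> COPY to pp7. 8 ppages; refcounts: pp0:1 pp1:3 pp2:2 pp3:1 pp4:2 pp5:1 pp6:1 pp7:1

yes yes no yes yes yes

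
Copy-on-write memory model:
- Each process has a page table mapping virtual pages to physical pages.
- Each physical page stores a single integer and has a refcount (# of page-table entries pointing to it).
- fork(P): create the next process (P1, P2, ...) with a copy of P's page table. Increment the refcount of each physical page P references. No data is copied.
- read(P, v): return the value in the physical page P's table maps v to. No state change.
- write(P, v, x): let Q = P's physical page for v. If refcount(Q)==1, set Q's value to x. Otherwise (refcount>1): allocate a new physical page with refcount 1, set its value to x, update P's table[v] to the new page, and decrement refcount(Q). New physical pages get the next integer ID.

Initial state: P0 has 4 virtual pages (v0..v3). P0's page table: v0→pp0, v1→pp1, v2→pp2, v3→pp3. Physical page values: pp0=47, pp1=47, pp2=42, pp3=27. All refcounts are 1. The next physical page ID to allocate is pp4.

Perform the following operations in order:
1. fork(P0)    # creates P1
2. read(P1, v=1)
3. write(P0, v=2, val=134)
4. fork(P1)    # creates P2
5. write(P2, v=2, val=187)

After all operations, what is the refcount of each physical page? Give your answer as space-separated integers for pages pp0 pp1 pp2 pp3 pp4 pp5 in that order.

Answer: 3 3 1 3 1 1

Derivation:
Op 1: fork(P0) -> P1. 4 ppages; refcounts: pp0:2 pp1:2 pp2:2 pp3:2
Op 2: read(P1, v1) -> 47. No state change.
Op 3: write(P0, v2, 134). refcount(pp2)=2>1 -> COPY to pp4. 5 ppages; refcounts: pp0:2 pp1:2 pp2:1 pp3:2 pp4:1
Op 4: fork(P1) -> P2. 5 ppages; refcounts: pp0:3 pp1:3 pp2:2 pp3:3 pp4:1
Op 5: write(P2, v2, 187). refcount(pp2)=2>1 -> COPY to pp5. 6 ppages; refcounts: pp0:3 pp1:3 pp2:1 pp3:3 pp4:1 pp5:1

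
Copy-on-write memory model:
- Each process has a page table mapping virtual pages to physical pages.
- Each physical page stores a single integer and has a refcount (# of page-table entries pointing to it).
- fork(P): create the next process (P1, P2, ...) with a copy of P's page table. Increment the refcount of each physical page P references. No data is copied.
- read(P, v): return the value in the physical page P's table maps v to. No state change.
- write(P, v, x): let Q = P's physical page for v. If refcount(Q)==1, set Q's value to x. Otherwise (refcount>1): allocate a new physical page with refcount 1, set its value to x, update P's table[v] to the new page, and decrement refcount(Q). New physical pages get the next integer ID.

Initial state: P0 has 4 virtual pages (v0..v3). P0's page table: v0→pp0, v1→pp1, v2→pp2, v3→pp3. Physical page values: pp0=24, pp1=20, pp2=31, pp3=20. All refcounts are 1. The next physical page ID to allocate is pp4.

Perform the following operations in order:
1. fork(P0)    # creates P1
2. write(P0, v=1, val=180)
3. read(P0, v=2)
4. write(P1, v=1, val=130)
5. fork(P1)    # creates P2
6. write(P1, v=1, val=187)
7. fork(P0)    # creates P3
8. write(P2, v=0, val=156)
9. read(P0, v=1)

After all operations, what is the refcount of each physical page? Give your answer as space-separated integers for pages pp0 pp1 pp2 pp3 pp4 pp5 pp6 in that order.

Answer: 3 1 4 4 2 1 1

Derivation:
Op 1: fork(P0) -> P1. 4 ppages; refcounts: pp0:2 pp1:2 pp2:2 pp3:2
Op 2: write(P0, v1, 180). refcount(pp1)=2>1 -> COPY to pp4. 5 ppages; refcounts: pp0:2 pp1:1 pp2:2 pp3:2 pp4:1
Op 3: read(P0, v2) -> 31. No state change.
Op 4: write(P1, v1, 130). refcount(pp1)=1 -> write in place. 5 ppages; refcounts: pp0:2 pp1:1 pp2:2 pp3:2 pp4:1
Op 5: fork(P1) -> P2. 5 ppages; refcounts: pp0:3 pp1:2 pp2:3 pp3:3 pp4:1
Op 6: write(P1, v1, 187). refcount(pp1)=2>1 -> COPY to pp5. 6 ppages; refcounts: pp0:3 pp1:1 pp2:3 pp3:3 pp4:1 pp5:1
Op 7: fork(P0) -> P3. 6 ppages; refcounts: pp0:4 pp1:1 pp2:4 pp3:4 pp4:2 pp5:1
Op 8: write(P2, v0, 156). refcount(pp0)=4>1 -> COPY to pp6. 7 ppages; refcounts: pp0:3 pp1:1 pp2:4 pp3:4 pp4:2 pp5:1 pp6:1
Op 9: read(P0, v1) -> 180. No state change.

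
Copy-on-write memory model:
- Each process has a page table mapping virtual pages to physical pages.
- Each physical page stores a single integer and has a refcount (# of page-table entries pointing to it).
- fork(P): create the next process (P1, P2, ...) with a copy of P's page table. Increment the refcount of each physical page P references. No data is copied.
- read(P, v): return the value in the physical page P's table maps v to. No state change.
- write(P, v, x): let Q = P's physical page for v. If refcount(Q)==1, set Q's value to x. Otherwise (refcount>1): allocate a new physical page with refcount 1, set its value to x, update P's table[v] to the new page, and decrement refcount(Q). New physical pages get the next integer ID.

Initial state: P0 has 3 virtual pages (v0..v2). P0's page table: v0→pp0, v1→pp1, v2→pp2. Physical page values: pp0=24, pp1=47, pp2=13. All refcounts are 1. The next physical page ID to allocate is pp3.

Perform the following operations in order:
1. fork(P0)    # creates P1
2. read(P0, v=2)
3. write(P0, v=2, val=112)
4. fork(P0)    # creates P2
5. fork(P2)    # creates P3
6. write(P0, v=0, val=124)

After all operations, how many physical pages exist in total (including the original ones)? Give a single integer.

Answer: 5

Derivation:
Op 1: fork(P0) -> P1. 3 ppages; refcounts: pp0:2 pp1:2 pp2:2
Op 2: read(P0, v2) -> 13. No state change.
Op 3: write(P0, v2, 112). refcount(pp2)=2>1 -> COPY to pp3. 4 ppages; refcounts: pp0:2 pp1:2 pp2:1 pp3:1
Op 4: fork(P0) -> P2. 4 ppages; refcounts: pp0:3 pp1:3 pp2:1 pp3:2
Op 5: fork(P2) -> P3. 4 ppages; refcounts: pp0:4 pp1:4 pp2:1 pp3:3
Op 6: write(P0, v0, 124). refcount(pp0)=4>1 -> COPY to pp4. 5 ppages; refcounts: pp0:3 pp1:4 pp2:1 pp3:3 pp4:1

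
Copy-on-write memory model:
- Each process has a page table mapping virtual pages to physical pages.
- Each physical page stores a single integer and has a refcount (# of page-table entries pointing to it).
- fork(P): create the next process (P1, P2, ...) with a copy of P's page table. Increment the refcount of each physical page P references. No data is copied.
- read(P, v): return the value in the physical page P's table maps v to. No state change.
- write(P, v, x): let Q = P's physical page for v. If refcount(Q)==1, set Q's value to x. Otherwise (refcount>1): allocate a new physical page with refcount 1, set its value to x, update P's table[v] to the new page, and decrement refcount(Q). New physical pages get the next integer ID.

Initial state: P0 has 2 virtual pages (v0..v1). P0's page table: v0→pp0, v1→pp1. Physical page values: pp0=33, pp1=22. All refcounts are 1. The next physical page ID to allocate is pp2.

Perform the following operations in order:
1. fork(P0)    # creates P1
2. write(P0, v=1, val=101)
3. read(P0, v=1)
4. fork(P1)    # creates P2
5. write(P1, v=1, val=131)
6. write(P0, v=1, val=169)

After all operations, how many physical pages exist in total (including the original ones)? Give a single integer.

Op 1: fork(P0) -> P1. 2 ppages; refcounts: pp0:2 pp1:2
Op 2: write(P0, v1, 101). refcount(pp1)=2>1 -> COPY to pp2. 3 ppages; refcounts: pp0:2 pp1:1 pp2:1
Op 3: read(P0, v1) -> 101. No state change.
Op 4: fork(P1) -> P2. 3 ppages; refcounts: pp0:3 pp1:2 pp2:1
Op 5: write(P1, v1, 131). refcount(pp1)=2>1 -> COPY to pp3. 4 ppages; refcounts: pp0:3 pp1:1 pp2:1 pp3:1
Op 6: write(P0, v1, 169). refcount(pp2)=1 -> write in place. 4 ppages; refcounts: pp0:3 pp1:1 pp2:1 pp3:1

Answer: 4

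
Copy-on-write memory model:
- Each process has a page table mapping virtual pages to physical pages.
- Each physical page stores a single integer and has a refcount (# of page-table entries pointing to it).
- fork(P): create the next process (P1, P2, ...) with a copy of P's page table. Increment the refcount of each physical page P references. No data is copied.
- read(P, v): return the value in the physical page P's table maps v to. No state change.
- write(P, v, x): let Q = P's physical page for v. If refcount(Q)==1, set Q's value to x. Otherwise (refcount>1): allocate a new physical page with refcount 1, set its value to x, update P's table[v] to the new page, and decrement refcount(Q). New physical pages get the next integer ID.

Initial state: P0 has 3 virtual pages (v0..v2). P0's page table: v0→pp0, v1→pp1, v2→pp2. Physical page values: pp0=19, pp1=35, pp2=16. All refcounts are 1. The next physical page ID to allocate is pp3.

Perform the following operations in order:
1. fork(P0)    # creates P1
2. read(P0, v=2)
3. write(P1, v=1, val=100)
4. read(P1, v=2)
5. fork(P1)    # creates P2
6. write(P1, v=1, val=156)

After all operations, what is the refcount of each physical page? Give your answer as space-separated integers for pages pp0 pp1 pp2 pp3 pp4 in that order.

Answer: 3 1 3 1 1

Derivation:
Op 1: fork(P0) -> P1. 3 ppages; refcounts: pp0:2 pp1:2 pp2:2
Op 2: read(P0, v2) -> 16. No state change.
Op 3: write(P1, v1, 100). refcount(pp1)=2>1 -> COPY to pp3. 4 ppages; refcounts: pp0:2 pp1:1 pp2:2 pp3:1
Op 4: read(P1, v2) -> 16. No state change.
Op 5: fork(P1) -> P2. 4 ppages; refcounts: pp0:3 pp1:1 pp2:3 pp3:2
Op 6: write(P1, v1, 156). refcount(pp3)=2>1 -> COPY to pp4. 5 ppages; refcounts: pp0:3 pp1:1 pp2:3 pp3:1 pp4:1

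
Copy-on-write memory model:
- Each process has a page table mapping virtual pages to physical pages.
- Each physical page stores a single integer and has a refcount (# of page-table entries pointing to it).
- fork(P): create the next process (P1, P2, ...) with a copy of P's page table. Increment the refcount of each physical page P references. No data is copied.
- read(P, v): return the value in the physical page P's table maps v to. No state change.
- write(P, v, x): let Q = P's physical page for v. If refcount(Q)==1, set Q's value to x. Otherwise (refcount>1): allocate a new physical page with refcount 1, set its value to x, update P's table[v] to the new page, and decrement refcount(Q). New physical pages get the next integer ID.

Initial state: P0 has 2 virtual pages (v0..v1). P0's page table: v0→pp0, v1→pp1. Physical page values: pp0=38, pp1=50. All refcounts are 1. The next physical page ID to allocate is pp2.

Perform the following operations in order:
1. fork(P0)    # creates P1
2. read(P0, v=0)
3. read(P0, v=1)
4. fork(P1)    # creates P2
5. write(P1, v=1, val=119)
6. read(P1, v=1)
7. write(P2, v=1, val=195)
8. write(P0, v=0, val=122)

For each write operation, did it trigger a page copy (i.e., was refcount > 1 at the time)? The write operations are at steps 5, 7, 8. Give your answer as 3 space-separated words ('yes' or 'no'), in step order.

Op 1: fork(P0) -> P1. 2 ppages; refcounts: pp0:2 pp1:2
Op 2: read(P0, v0) -> 38. No state change.
Op 3: read(P0, v1) -> 50. No state change.
Op 4: fork(P1) -> P2. 2 ppages; refcounts: pp0:3 pp1:3
Op 5: write(P1, v1, 119). refcount(pp1)=3>1 -> COPY to pp2. 3 ppages; refcounts: pp0:3 pp1:2 pp2:1
Op 6: read(P1, v1) -> 119. No state change.
Op 7: write(P2, v1, 195). refcount(pp1)=2>1 -> COPY to pp3. 4 ppages; refcounts: pp0:3 pp1:1 pp2:1 pp3:1
Op 8: write(P0, v0, 122). refcount(pp0)=3>1 -> COPY to pp4. 5 ppages; refcounts: pp0:2 pp1:1 pp2:1 pp3:1 pp4:1

yes yes yes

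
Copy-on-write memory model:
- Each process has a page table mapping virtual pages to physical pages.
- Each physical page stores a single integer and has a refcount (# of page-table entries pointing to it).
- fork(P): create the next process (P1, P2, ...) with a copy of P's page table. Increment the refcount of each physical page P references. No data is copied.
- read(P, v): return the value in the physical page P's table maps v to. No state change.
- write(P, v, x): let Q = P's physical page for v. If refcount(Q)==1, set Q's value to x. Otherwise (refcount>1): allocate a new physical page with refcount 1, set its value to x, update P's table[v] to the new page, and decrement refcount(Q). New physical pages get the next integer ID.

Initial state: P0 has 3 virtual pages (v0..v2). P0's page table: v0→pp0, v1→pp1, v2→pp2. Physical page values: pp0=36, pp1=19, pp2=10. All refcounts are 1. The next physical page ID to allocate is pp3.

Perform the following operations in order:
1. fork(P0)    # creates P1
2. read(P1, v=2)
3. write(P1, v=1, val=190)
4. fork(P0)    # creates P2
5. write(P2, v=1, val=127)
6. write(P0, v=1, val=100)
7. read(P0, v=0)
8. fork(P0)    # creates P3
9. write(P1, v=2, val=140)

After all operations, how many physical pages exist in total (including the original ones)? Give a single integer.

Op 1: fork(P0) -> P1. 3 ppages; refcounts: pp0:2 pp1:2 pp2:2
Op 2: read(P1, v2) -> 10. No state change.
Op 3: write(P1, v1, 190). refcount(pp1)=2>1 -> COPY to pp3. 4 ppages; refcounts: pp0:2 pp1:1 pp2:2 pp3:1
Op 4: fork(P0) -> P2. 4 ppages; refcounts: pp0:3 pp1:2 pp2:3 pp3:1
Op 5: write(P2, v1, 127). refcount(pp1)=2>1 -> COPY to pp4. 5 ppages; refcounts: pp0:3 pp1:1 pp2:3 pp3:1 pp4:1
Op 6: write(P0, v1, 100). refcount(pp1)=1 -> write in place. 5 ppages; refcounts: pp0:3 pp1:1 pp2:3 pp3:1 pp4:1
Op 7: read(P0, v0) -> 36. No state change.
Op 8: fork(P0) -> P3. 5 ppages; refcounts: pp0:4 pp1:2 pp2:4 pp3:1 pp4:1
Op 9: write(P1, v2, 140). refcount(pp2)=4>1 -> COPY to pp5. 6 ppages; refcounts: pp0:4 pp1:2 pp2:3 pp3:1 pp4:1 pp5:1

Answer: 6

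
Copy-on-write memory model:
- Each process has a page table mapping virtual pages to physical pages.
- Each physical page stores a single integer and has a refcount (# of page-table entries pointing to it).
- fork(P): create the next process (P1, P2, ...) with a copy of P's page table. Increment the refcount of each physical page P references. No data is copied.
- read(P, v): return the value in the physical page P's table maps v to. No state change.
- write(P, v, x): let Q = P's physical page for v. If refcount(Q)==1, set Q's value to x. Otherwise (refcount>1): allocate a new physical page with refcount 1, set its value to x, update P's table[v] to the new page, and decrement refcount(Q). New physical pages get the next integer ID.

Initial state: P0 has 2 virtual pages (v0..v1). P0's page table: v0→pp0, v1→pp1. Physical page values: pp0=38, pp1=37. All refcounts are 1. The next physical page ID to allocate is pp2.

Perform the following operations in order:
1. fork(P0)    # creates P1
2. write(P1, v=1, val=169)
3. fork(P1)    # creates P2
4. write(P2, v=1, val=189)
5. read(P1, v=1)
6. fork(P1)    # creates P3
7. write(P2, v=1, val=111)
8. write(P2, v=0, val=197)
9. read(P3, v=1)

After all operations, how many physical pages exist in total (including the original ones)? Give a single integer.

Op 1: fork(P0) -> P1. 2 ppages; refcounts: pp0:2 pp1:2
Op 2: write(P1, v1, 169). refcount(pp1)=2>1 -> COPY to pp2. 3 ppages; refcounts: pp0:2 pp1:1 pp2:1
Op 3: fork(P1) -> P2. 3 ppages; refcounts: pp0:3 pp1:1 pp2:2
Op 4: write(P2, v1, 189). refcount(pp2)=2>1 -> COPY to pp3. 4 ppages; refcounts: pp0:3 pp1:1 pp2:1 pp3:1
Op 5: read(P1, v1) -> 169. No state change.
Op 6: fork(P1) -> P3. 4 ppages; refcounts: pp0:4 pp1:1 pp2:2 pp3:1
Op 7: write(P2, v1, 111). refcount(pp3)=1 -> write in place. 4 ppages; refcounts: pp0:4 pp1:1 pp2:2 pp3:1
Op 8: write(P2, v0, 197). refcount(pp0)=4>1 -> COPY to pp4. 5 ppages; refcounts: pp0:3 pp1:1 pp2:2 pp3:1 pp4:1
Op 9: read(P3, v1) -> 169. No state change.

Answer: 5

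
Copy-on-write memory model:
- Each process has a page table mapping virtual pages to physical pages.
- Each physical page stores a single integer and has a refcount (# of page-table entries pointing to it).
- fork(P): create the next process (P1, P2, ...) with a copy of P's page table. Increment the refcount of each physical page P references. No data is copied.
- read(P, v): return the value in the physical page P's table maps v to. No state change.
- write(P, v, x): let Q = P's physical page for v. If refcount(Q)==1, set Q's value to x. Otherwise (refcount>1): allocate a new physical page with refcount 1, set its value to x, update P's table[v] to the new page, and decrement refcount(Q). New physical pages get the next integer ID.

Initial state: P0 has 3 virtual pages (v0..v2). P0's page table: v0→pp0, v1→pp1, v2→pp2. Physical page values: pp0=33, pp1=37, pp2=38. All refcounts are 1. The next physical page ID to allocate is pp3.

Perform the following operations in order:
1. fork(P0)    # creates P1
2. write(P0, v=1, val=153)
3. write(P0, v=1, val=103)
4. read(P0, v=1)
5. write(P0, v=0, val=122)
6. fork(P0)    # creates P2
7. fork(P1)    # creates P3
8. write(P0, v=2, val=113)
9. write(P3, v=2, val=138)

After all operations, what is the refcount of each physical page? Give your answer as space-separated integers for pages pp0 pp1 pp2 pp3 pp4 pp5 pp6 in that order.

Op 1: fork(P0) -> P1. 3 ppages; refcounts: pp0:2 pp1:2 pp2:2
Op 2: write(P0, v1, 153). refcount(pp1)=2>1 -> COPY to pp3. 4 ppages; refcounts: pp0:2 pp1:1 pp2:2 pp3:1
Op 3: write(P0, v1, 103). refcount(pp3)=1 -> write in place. 4 ppages; refcounts: pp0:2 pp1:1 pp2:2 pp3:1
Op 4: read(P0, v1) -> 103. No state change.
Op 5: write(P0, v0, 122). refcount(pp0)=2>1 -> COPY to pp4. 5 ppages; refcounts: pp0:1 pp1:1 pp2:2 pp3:1 pp4:1
Op 6: fork(P0) -> P2. 5 ppages; refcounts: pp0:1 pp1:1 pp2:3 pp3:2 pp4:2
Op 7: fork(P1) -> P3. 5 ppages; refcounts: pp0:2 pp1:2 pp2:4 pp3:2 pp4:2
Op 8: write(P0, v2, 113). refcount(pp2)=4>1 -> COPY to pp5. 6 ppages; refcounts: pp0:2 pp1:2 pp2:3 pp3:2 pp4:2 pp5:1
Op 9: write(P3, v2, 138). refcount(pp2)=3>1 -> COPY to pp6. 7 ppages; refcounts: pp0:2 pp1:2 pp2:2 pp3:2 pp4:2 pp5:1 pp6:1

Answer: 2 2 2 2 2 1 1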